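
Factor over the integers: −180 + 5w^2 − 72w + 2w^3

(2w + 5)(w + 6)(w − 6)

Trying the rational-root candidates, w = −5/2 is a root, so (2w + 5) is a factor; dividing leaves w^2 − 36.
The remaining quadratic factors as (w − 6)(w + 6).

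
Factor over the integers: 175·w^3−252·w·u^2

7·w·(5·w−6·u)·(5·w+6·u)

Pull out the common factor 7·w; 25·w^2−36·u^2 is a difference of squares.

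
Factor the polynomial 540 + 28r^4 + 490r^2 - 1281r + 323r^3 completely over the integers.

(4r - 3)(7r - 5)(r + 4)(r + 9)

Trying the rational-root candidates, r = -4 is a root, giving the factor (r + 4) and quotient 28r^3 + 211r^2 - 354r + 135.
Then r = 3/4 is a root, so (4r - 3) divides it; the quotient is 7r^2 + 58r - 45.
The remaining quadratic factors as (7r - 5)(r + 9).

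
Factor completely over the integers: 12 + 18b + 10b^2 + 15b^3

Group as (15b^3 + 18b) + (10b^2 + 12) = 3b(5b^2 + 6) + 2(5b^2 + 6).
Both groups share the factor (5b^2 + 6).

(3b + 2)(5b^2 + 6)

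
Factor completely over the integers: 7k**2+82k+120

(7k+12)(k+10)

Need a pair with product 7·120 = 840 and sum 82: that's 70 and 12.
Split the middle term: 7k**2+70k + 12k+120 = 7k(k+10) + 12(k+10).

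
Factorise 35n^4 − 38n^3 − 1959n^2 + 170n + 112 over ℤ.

(5n + 1)(7n − 2)(n + 7)(n − 8)

Testing divisors of the constant over divisors of the leading coefficient, n = 2/7 is a root, giving the factor (7n − 2) and quotient 5n^3 − 4n^2 − 281n − 56.
Continuing, n = −1/5 is a root, so (5n + 1) divides it; the quotient is n^2 − n − 56.
The remaining quadratic factors as (n − 8)(n + 7).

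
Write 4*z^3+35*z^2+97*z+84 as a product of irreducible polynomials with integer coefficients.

Among the possible rational roots, z = -4 is a root, so (z+4) divides it; the quotient is 4*z^2+19*z+21.
The remaining quadratic factors as (z+3)(4*z+7).

(4*z+7)*(z+3)*(z+4)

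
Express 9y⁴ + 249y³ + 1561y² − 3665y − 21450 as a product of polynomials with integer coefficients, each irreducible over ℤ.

(3y + 10)(3y − 11)(y + 13)(y + 15)

Trying the rational-root candidates, y = −15 is a root, giving the factor (y + 15) and quotient 9y³ + 114y² − 149y − 1430.
Next, y = −10/3 is a root, so (3y + 10) divides it; the quotient is 3y² + 28y − 143.
The remaining quadratic factors as (y + 13)(3y − 11).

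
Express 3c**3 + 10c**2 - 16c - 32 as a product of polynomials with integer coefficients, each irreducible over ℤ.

(3c + 4)(c + 4)(c - 2)

Testing divisors of the constant over divisors of the leading coefficient, c = -4 is a root, so (c + 4) is a factor; dividing leaves 3c**2 - 2c - 8.
The remaining quadratic factors as (3c + 4)(c - 2).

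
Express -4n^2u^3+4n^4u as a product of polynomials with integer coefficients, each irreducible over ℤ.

Every term has a factor of 4n^2u. Then n^2-u^2 = (n)² − (u)².

4n^2u(n+u)(n-u)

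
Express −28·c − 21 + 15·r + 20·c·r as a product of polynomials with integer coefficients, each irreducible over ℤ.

(4·c + 3)·(5·r − 7)

Group as (20·c·r − 28·c) + (15·r − 21) = 4·c·(5·r − 7) + 3·(5·r − 7).
Both groups share the factor (5·r − 7).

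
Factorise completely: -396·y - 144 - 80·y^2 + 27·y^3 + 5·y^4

Testing divisors of the constant over divisors of the leading coefficient, y = 4 is a root, so (y - 4) is a factor; dividing leaves 5·y^3 + 47·y^2 + 108·y + 36.
Continuing, y = -3 is a root, so (y + 3) divides it; the quotient is 5·y^2 + 32·y + 12.
The remaining quadratic factors as (5·y + 2)(y + 6).

(5·y + 2)·(y + 3)·(y + 6)·(y - 4)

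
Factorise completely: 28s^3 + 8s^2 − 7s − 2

Group as (28s^3 − 7s) + (8s^2 − 2) = 7s(4s^2 − 1) + 2(4s^2 − 1).
Both groups share the factor (4s^2 − 1).

(2s + 1)(2s − 1)(7s + 2)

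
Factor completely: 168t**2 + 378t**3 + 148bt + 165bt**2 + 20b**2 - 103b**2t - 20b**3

-(4b - 9t - 4)(5b + 7t)(b + 6t)

Group: b(-20b**2 + 17bt + 20b + 63t**2 + 28t) + 6t(-20b**2 + 17bt + 20b + 63t**2 + 28t); both groups contain (-20b**2 + 17bt + 20b + 63t**2 + 28t), so (b + 6t) is a factor with cofactor -20b**2 + 17bt + 20b + 63t**2 + 28t.
The cofactor groups again: -20b**2 + 17bt + 20b + 63t**2 + 28t = -4b(5b + 7t) + (9t + 4)(5b + 7t); both groups contain (5b + 7t), giving -(4b - 9t - 4)(5b + 7t).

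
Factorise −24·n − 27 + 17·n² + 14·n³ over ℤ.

(2·n + 3)·(7·n − 9)·(n + 1)

Among the possible rational roots, n = −1 is a root, so (n + 1) is a factor; dividing leaves 14·n² + 3·n − 27.
The remaining quadratic factors as (2·n + 3)(7·n − 9).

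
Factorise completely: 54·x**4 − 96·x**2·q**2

Every term has a factor of 6·x**2. Then 9·x**2 − 16·q**2 = (3·x)² − (4·q)².

6·x**2·(3·x − 4·q)·(3·x + 4·q)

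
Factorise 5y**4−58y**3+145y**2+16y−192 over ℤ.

(5y−8)(y+1)(y−3)(y−8)

Among the possible rational roots, y = −1 is a root, so (y+1) is a factor; dividing leaves 5y**3−63y**2+208y−192.
Continuing, y = 3 is a root, giving the factor (y−3) and quotient 5y**2−48y+64.
The remaining quadratic factors as (5y−8)(y−8).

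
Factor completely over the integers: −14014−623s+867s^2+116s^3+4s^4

(2s+11)(2s−7)(s+13)(s+14)

By the rational root theorem, s = −13 is a root, so (s+13) is a factor; dividing leaves 4s^3+64s^2+35s−1078.
Then s = 7/2 is a root, giving the factor (2s−7) and quotient 2s^2+39s+154.
The remaining quadratic factors as (s+14)(2s+11).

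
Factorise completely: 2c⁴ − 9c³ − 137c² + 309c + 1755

Testing divisors of the constant over divisors of the leading coefficient, c = −3 is a root, so (c + 3) divides it; the quotient is 2c³ − 15c² − 92c + 585.
Continuing, c = 5 is a root, so (c − 5) is a factor; dividing leaves 2c² − 5c − 117.
The remaining quadratic factors as (c − 9)(2c + 13).

(2c + 13)(c + 3)(c − 5)(c − 9)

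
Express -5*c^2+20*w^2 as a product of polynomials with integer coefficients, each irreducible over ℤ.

5*(2*w-c)*(2*w+c)

Every term has a factor of 5. Then 4*w^2-c^2 = (2*w)² − (c)².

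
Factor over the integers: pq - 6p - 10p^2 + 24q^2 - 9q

-(2p + 3q)(5p - 8q + 3)

Group: -2p(5p - 8q + 3) - 3q(5p - 8q + 3); both groups contain (5p - 8q + 3).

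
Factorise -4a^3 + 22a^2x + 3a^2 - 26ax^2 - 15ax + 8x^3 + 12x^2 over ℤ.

-(4a - 2x - 3)(a - 4x)(a - x)

Group: 4a(-a^2 + 5ax - 4x^2) + (-2x - 3)(-a^2 + 5ax - 4x^2); both groups contain (-a^2 + 5ax - 4x^2), so (4a - 2x - 3) is a factor with cofactor -a^2 + 5ax - 4x^2.
The cofactor groups again: -a^2 + 5ax - 4x^2 = -a(a - 4x) + x(a - 4x); both groups contain (a - 4x), giving -(a - x)(a - 4x).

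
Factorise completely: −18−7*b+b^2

(b+2)*(b−9)

Two integers with product −18 and sum −7 are 2 and −9.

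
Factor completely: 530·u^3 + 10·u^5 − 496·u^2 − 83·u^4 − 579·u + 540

(2·u − 3)·(5·u − 4)·(u + 1)·(u^2 − 7·u + 45)

By the rational root theorem, u = −1 is a root, so (u + 1) divides it; the quotient is 10·u^4 − 93·u^3 + 623·u^2 − 1119·u + 540.
Continuing, u = 3/2 is a root, so (2·u − 3) is a factor; dividing leaves 5·u^3 − 39·u^2 + 253·u − 180.
Then u = 4/5 is a root, so (5·u − 4) divides it; the quotient is u^2 − 7·u + 45.
The quadratic u^2 − 7·u + 45 has discriminant −131 < 0 and is irreducible over ℤ.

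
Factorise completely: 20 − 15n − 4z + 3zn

(3n − 4)(z − 5)

Group as (3zn − 4z) + (−15n + 20) = z(3n − 4) − 5(3n − 4).
Both groups share the factor (3n − 4).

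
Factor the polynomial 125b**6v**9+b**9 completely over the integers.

b**6(b+5v**3)(b**2-5bv**3+25v**6)

Pull out the common factor b**6, leaving b**3+125v**9.
Recognize a sum of cubes with the parts b and 5v**3.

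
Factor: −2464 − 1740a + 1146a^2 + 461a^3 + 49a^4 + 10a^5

(2a + 7)(5a − 8)(a + 1)(a^2 + 2a + 44)

By the rational root theorem, a = −7/2 is a root, so (2a + 7) is a factor; dividing leaves 5a^4 + 7a^3 + 206a^2 − 148a − 352.
Then a = −1 is a root, giving the factor (a + 1) and quotient 5a^3 + 2a^2 + 204a − 352.
Then a = 8/5 is a root, so (5a − 8) divides it; the quotient is a^2 + 2a + 44.
The quadratic a^2 + 2a + 44 has discriminant −172 < 0 and is irreducible over ℤ.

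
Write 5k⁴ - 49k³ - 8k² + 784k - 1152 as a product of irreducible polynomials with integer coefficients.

(5k - 9)(k + 4)(k - 4)(k - 8)

Among the possible rational roots, k = 4 is a root, so (k - 4) is a factor; dividing leaves 5k³ - 29k² - 124k + 288.
Continuing, k = 8 is a root, so (k - 8) divides it; the quotient is 5k² + 11k - 36.
The remaining quadratic factors as (5k - 9)(k + 4).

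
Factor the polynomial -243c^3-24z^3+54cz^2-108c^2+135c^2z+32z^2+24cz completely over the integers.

-(3c-2z)(9c+4z)(9c-3z+4)

Group: 9c(-27c^2+27cz-12c-6z^2+8z) + 4z(-27c^2+27cz-12c-6z^2+8z); both groups contain (-27c^2+27cz-12c-6z^2+8z), so (9c+4z) is a factor with cofactor -27c^2+27cz-12c-6z^2+8z.
The cofactor groups again: -27c^2+27cz-12c-6z^2+8z = -9c(3c-2z) + (3z-4)(3c-2z); both groups contain (3c-2z), giving -(9c-3z+4)(3c-2z).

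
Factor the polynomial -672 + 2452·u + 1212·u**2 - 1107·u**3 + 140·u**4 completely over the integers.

(4·u - 1)·(5·u - 14)·(7·u + 8)·(u - 6)

Among the possible rational roots, u = -8/7 is a root, giving the factor (7·u + 8) and quotient 20·u**3 - 181·u**2 + 380·u - 84.
Next, u = 6 is a root, giving the factor (u - 6) and quotient 20·u**2 - 61·u + 14.
The remaining quadratic factors as (5·u - 14)(4·u - 1).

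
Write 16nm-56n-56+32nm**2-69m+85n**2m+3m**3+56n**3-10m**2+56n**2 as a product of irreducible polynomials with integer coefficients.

Group: 7n(8n**2+11nm+16n+3m**2+11m+8) + (m-7)(8n**2+11nm+16n+3m**2+11m+8); both groups contain (8n**2+11nm+16n+3m**2+11m+8), so (7n+m-7) is a factor with cofactor 8n**2+11nm+16n+3m**2+11m+8.
The cofactor groups again: 8n**2+11nm+16n+3m**2+11m+8 = n(8n+3m+8) + (m+1)(8n+3m+8); both groups contain (8n+3m+8), giving (n+m+1)(8n+3m+8).

(8n+3m+8)(7n+m-7)(n+m+1)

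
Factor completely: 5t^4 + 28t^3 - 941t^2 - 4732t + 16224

(5t - 12)(t + 13)(t + 8)(t - 13)

By the rational root theorem, t = -8 is a root, giving the factor (t + 8) and quotient 5t^3 - 12t^2 - 845t + 2028.
Next, t = -13 is a root, so (t + 13) is a factor; dividing leaves 5t^2 - 77t + 156.
The remaining quadratic factors as (t - 13)(5t - 12).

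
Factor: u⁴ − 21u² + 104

Substitute w = u² to get a quadratic in w, then factor.
u² − 8 is irreducible over ℤ (8 is not a perfect square).
u² − 13 is irreducible over ℤ (13 is not a perfect square).

(u² − 13)(u² − 8)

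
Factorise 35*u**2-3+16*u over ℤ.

Need a pair with product 35·(-3) = -105 and sum 16: that's 21 and -5.
Split the middle term: 35*u**2+21*u - 5*u-3 = 7*u*(5*u+3) - (5*u+3).

(5*u+3)*(7*u-1)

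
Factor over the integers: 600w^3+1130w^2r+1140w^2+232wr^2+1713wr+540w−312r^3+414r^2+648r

(10w−4r+9)(12w+13r+12)(5w+6r)

Group: 10w(60w^2+137wr+60w+78r^2+72r) + (−4r+9)(60w^2+137wr+60w+78r^2+72r); both groups contain (60w^2+137wr+60w+78r^2+72r), so (10w−4r+9) is a factor with cofactor 60w^2+137wr+60w+78r^2+72r.
The cofactor groups again: 60w^2+137wr+60w+78r^2+72r = 12w(5w+6r) + (13r+12)(5w+6r); both groups contain (5w+6r), giving (12w+13r+12)(5w+6r).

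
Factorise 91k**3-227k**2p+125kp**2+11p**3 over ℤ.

(13k+p)(7k-11p)(k-p)

Group: 13k(7k**2-18kp+11p**2) + p(7k**2-18kp+11p**2); both groups contain (7k**2-18kp+11p**2), so (13k+p) is a factor with cofactor 7k**2-18kp+11p**2.
The cofactor groups again: 7k**2-18kp+11p**2 = k(7k-11p) - p(7k-11p); both groups contain (7k-11p), giving (k-p)(7k-11p).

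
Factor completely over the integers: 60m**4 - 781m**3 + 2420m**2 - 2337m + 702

(3m - 2)(4m - 3)(5m - 13)(m - 9)

Testing divisors of the constant over divisors of the leading coefficient, m = 9 is a root, so (m - 9) divides it; the quotient is 60m**3 - 241m**2 + 251m - 78.
Continuing, m = 3/4 is a root, so (4m - 3) is a factor; dividing leaves 15m**2 - 49m + 26.
The remaining quadratic factors as (3m - 2)(5m - 13).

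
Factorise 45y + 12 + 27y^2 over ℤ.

3(3y + 1)(3y + 4)

Pull out the common factor 3, then factor the remaining trinomial.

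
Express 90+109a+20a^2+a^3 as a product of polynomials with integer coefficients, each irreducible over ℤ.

(a+1)(a+10)(a+9)

Trying the rational-root candidates, a = -9 is a root, so (a+9) is a factor; dividing leaves a^2+11a+10.
The remaining quadratic factors as (a+1)(a+10).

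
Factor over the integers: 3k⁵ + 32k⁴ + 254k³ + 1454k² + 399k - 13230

Among the possible rational roots, k = -6 is a root, giving the factor (k + 6) and quotient 3k⁴ + 14k³ + 170k² + 434k - 2205.
Next, k = 7/3 is a root, so (3k - 7) divides it; the quotient is k³ + 7k² + 73k + 315.
Continuing, k = -5 is a root, giving the factor (k + 5) and quotient k² + 2k + 63.
The quadratic k² + 2k + 63 has discriminant -248 < 0 and is irreducible over ℤ.

(3k - 7)(k + 5)(k + 6)(k² + 2k + 63)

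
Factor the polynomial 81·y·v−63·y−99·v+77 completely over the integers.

(9·v−7)·(9·y−11)

Group as (81·y·v−63·y) + (−99·v+77) = 9·y·(9·v−7) − 11·(9·v−7).
Both groups share the factor (9·v−7).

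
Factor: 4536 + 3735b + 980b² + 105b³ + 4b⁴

(4b + 9)(b + 7)(b + 8)(b + 9)

Among the possible rational roots, b = -8 is a root, so (b + 8) is a factor; dividing leaves 4b³ + 73b² + 396b + 567.
Continuing, b = -9/4 is a root, so (4b + 9) is a factor; dividing leaves b² + 16b + 63.
The remaining quadratic factors as (b + 9)(b + 7).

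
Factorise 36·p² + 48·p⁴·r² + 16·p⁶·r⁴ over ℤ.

4·p²·(2·p²·r² + 3)²

Every term has a factor of 4·p²; factoring it out leaves 4·p⁴·r⁴ + 12·p²·r² + 9.
Recognize a perfect-square trinomial with the parts 3 and 2·p²·r².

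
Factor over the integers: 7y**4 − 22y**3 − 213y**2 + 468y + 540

(7y + 6)(y + 5)(y − 3)(y − 6)

By the rational root theorem, y = −5 is a root, so (y + 5) divides it; the quotient is 7y**3 − 57y**2 + 72y + 108.
Then y = −6/7 is a root, so (7y + 6) divides it; the quotient is y**2 − 9y + 18.
The remaining quadratic factors as (y − 6)(y − 3).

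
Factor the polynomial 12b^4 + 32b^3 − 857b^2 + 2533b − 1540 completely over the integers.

(2b − 7)(6b − 5)(b + 11)(b − 4)

Testing divisors of the constant over divisors of the leading coefficient, b = 5/6 is a root, giving the factor (6b − 5) and quotient 2b^3 + 7b^2 − 137b + 308.
Then b = 4 is a root, so (b − 4) is a factor; dividing leaves 2b^2 + 15b − 77.
The remaining quadratic factors as (2b − 7)(b + 11).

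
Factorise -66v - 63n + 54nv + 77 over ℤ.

Group as (54nv - 63n) + (-66v + 77) = 9n(6v - 7) - 11(6v - 7).
Both groups share the factor (6v - 7).

(6v - 7)(9n - 11)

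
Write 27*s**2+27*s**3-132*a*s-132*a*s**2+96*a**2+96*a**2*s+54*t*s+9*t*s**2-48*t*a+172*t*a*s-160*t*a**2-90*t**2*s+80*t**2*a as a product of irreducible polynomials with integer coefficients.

Group: 5*t*(16*t*a-18*t*s-32*a**2+44*a*s-9*s**2) + (-3*s-3)*(16*t*a-18*t*s-32*a**2+44*a*s-9*s**2); both groups contain (16*t*a-18*t*s-32*a**2+44*a*s-9*s**2), so (5*t-3*s-3) is a factor with cofactor 16*t*a-18*t*s-32*a**2+44*a*s-9*s**2.
The cofactor groups again: 16*t*a-18*t*s-32*a**2+44*a*s-9*s**2 = 2*t*(8*a-9*s) + (-4*a+s)*(8*a-9*s); both groups contain (8*a-9*s), giving (2*t-4*a+s)*(8*a-9*s).

(5*t-3*s-3)*(2*t-4*a+s)*(8*a-9*s)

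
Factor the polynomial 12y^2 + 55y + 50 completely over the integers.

(3y + 10)(4y + 5)

Need a pair with product 12·50 = 600 and sum 55: that's 15 and 40.
Split the middle term: 12y^2 + 15y + 40y + 50 = 3y(4y + 5) + 10(4y + 5).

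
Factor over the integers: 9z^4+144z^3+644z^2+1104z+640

(3z+4)(3z+8)(z+10)(z+2)

By the rational root theorem, z = −4/3 is a root, so (3z+4) divides it; the quotient is 3z^3+44z^2+156z+160.
Then z = −10 is a root, giving the factor (z+10) and quotient 3z^2+14z+16.
The remaining quadratic factors as (3z+8)(z+2).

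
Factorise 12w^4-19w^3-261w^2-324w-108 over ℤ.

(3w+2)(4w+3)(w+3)(w-6)

Among the possible rational roots, w = 6 is a root, giving the factor (w-6) and quotient 12w^3+53w^2+57w+18.
Next, w = -2/3 is a root, so (3w+2) divides it; the quotient is 4w^2+15w+9.
The remaining quadratic factors as (4w+3)(w+3).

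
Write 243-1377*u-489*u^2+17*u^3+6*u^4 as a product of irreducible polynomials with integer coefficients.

(6*u-1)*(u+3)*(u+9)*(u-9)

By the rational root theorem, u = -9 is a root, giving the factor (u+9) and quotient 6*u^3-37*u^2-156*u+27.
Then u = 1/6 is a root, giving the factor (6*u-1) and quotient u^2-6*u-27.
The remaining quadratic factors as (u-9)(u+3).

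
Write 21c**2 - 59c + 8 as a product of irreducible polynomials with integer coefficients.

Need a pair with product 21·8 = 168 and sum -59: that's -3 and -56.
Split the middle term: 21c**2 - 3c - 56c + 8 = 3c(7c - 1) - 8(7c - 1).

(3c - 8)(7c - 1)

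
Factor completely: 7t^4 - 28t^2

Pull out the common factor 7t^2; t^2 - 4 is a difference of squares.

7t^2(t + 2)(t - 2)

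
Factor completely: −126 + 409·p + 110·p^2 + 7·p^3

(7·p − 2)·(p + 7)·(p + 9)

Testing divisors of the constant over divisors of the leading coefficient, p = −7 is a root, so (p + 7) is a factor; dividing leaves 7·p^2 + 61·p − 18.
The remaining quadratic factors as (7·p − 2)(p + 9).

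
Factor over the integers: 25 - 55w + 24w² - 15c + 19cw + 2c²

Group: c(2c + 3w - 5) + (8w - 5)(2c + 3w - 5); both groups contain (2c + 3w - 5).

(2c + 3w - 5)(c + 8w - 5)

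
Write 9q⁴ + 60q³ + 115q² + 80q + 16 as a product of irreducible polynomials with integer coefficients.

Trying the rational-root candidates, q = −4/3 is a root, so (3q + 4) is a factor; dividing leaves 3q³ + 16q² + 17q + 4.
Then q = −4 is a root, so (q + 4) is a factor; dividing leaves 3q² + 4q + 1.
The remaining quadratic factors as (q + 1)(3q + 1).

(3q + 1)(3q + 4)(q + 1)(q + 4)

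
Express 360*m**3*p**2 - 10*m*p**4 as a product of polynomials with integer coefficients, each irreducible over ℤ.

10*m*p**2*(6*m + p)*(6*m - p)

Factor out 10*m*p**2, leaving 36*m**2 - p**2, which is a difference of two squares.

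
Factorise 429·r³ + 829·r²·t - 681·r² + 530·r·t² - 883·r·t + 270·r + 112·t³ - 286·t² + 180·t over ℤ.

Group: 3·r·(143·r² + 181·r·t - 227·r + 56·t² - 143·t + 90) + 2·t·(143·r² + 181·r·t - 227·r + 56·t² - 143·t + 90); both groups contain (143·r² + 181·r·t - 227·r + 56·t² - 143·t + 90), so (3·r + 2·t) is a factor with cofactor 143·r² + 181·r·t - 227·r + 56·t² - 143·t + 90.
The cofactor groups again: 143·r² + 181·r·t - 227·r + 56·t² - 143·t + 90 = 13·r·(11·r + 8·t - 9) + (7·t - 10)·(11·r + 8·t - 9); both groups contain (11·r + 8·t - 9), giving (13·r + 7·t - 10)·(11·r + 8·t - 9).

(11·r + 8·t - 9)·(13·r + 7·t - 10)·(3·r + 2·t)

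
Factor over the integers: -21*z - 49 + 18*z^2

Need a pair with product 18·(-49) = -882 and sum -21: that's 21 and -42.
Split the middle term: 18*z^2 + 21*z - 42*z - 49 = 3*z*(6*z + 7) - 7*(6*z + 7).

(3*z - 7)*(6*z + 7)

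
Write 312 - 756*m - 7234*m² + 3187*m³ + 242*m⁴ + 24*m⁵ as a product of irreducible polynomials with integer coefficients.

(4*m + 1)*(6*m - 1)*(m - 2)*(m² + 12*m + 156)

Among the possible rational roots, m = 2 is a root, giving the factor (m - 2) and quotient 24*m⁴ + 290*m³ + 3767*m² + 300*m - 156.
Continuing, m = 1/6 is a root, so (6*m - 1) divides it; the quotient is 4*m³ + 49*m² + 636*m + 156.
Next, m = -1/4 is a root, so (4*m + 1) is a factor; dividing leaves m² + 12*m + 156.
The quadratic m² + 12*m + 156 has discriminant -480 < 0 and is irreducible over ℤ.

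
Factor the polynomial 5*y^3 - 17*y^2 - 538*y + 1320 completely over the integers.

(5*y - 12)*(y + 10)*(y - 11)

By the rational root theorem, y = 12/5 is a root, so (5*y - 12) is a factor; dividing leaves y^2 - y - 110.
The remaining quadratic factors as (y - 11)(y + 10).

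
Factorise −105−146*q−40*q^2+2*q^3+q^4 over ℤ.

By the rational root theorem, q = −5 is a root, so (q+5) is a factor; dividing leaves q^3−3*q^2−25*q−21.
Continuing, q = −3 is a root, so (q+3) is a factor; dividing leaves q^2−6*q−7.
The remaining quadratic factors as (q+1)(q−7).

(q+1)*(q+3)*(q+5)*(q−7)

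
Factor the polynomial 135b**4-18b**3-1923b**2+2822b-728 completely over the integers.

(3b+13)(3b-1)(3b-4)(5b-14)

By the rational root theorem, b = 4/3 is a root, so (3b-4) divides it; the quotient is 45b**3+54b**2-569b+182.
Continuing, b = -13/3 is a root, so (3b+13) divides it; the quotient is 15b**2-47b+14.
The remaining quadratic factors as (5b-14)(3b-1).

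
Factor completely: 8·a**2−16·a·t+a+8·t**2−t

(8·a−8·t+1)·(a−t)

Group: a·(8·a−8·t+1) − t·(8·a−8·t+1); both groups contain (8·a−8·t+1).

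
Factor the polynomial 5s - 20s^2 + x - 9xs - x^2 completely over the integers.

Group: -x(x + 4s - 1) - 5s(x + 4s - 1); both groups contain (x + 4s - 1).

-(x + 4s - 1)(x + 5s)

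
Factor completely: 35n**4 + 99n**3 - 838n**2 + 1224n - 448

(5n - 8)(7n - 4)(n + 7)(n - 2)

Testing divisors of the constant over divisors of the leading coefficient, n = 8/5 is a root, so (5n - 8) is a factor; dividing leaves 7n**3 + 31n**2 - 118n + 56.
Then n = 4/7 is a root, so (7n - 4) is a factor; dividing leaves n**2 + 5n - 14.
The remaining quadratic factors as (n + 7)(n - 2).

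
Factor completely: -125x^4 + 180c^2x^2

5x^2(6c + 5x)(6c - 5x)

Every term has a factor of 5x^2. Then 36c^2 - 25x^2 = (6c)² − (5x)².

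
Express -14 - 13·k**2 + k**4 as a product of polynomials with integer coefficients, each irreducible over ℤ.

(k**2 + 1)·(k**2 - 14)

Substitute u = k**2 to get a quadratic in u, then factor.
k**2 - 14 is irreducible over ℤ (14 is not a perfect square).
k**2 + 1 is irreducible over ℤ (sum of squares).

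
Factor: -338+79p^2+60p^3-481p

(3p+2)(4p+13)(5p-13)

Testing divisors of the constant over divisors of the leading coefficient, p = 13/5 is a root, so (5p-13) divides it; the quotient is 12p^2+47p+26.
The remaining quadratic factors as (3p+2)(4p+13).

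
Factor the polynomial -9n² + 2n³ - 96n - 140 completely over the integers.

Among the possible rational roots, n = -2 is a root, so (n + 2) divides it; the quotient is 2n² - 13n - 70.
The remaining quadratic factors as (2n + 7)(n - 10).

(2n + 7)(n + 2)(n - 10)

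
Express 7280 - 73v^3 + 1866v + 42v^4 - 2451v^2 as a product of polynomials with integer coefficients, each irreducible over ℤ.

Among the possible rational roots, v = 8 is a root, so (v - 8) divides it; the quotient is 42v^3 + 263v^2 - 347v - 910.
Continuing, v = -10/7 is a root, so (7v + 10) divides it; the quotient is 6v^2 + 29v - 91.
The remaining quadratic factors as (6v - 13)(v + 7).

(6v - 13)(7v + 10)(v + 7)(v - 8)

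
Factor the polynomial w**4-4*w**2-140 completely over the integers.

Substitute u = w**2 to get a quadratic in u, then factor.
w**2+10 is irreducible over ℤ (always positive, so no real roots).
w**2-14 is irreducible over ℤ (14 is not a perfect square).

(w**2+10)*(w**2-14)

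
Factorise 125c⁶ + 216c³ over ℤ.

c³(5c + 6)(25c² - 30c + 36)

Factor out c³ first: what remains is 125c³ + 216.
Recognize a sum of cubes with the parts 5c and 6.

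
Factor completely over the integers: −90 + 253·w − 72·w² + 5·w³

Among the possible rational roots, w = 9 is a root, so (w − 9) is a factor; dividing leaves 5·w² − 27·w + 10.
The remaining quadratic factors as (w − 5)(5·w − 2).

(5·w − 2)·(w − 5)·(w − 9)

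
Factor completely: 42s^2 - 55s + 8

(6s - 1)(7s - 8)

Need a pair with product 42·8 = 336 and sum -55: that's -7 and -48.
Split the middle term: 42s^2 - 7s - 48s + 8 = 7s(6s - 1) - 8(6s - 1).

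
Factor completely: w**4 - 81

(w + 3)·(w - 3)·(w**2 + 9)

Difference of squares twice: with A = w and B = 3, A⁴ − B⁴ = (A² − B²)(A² + B²), and A² − B² factors again.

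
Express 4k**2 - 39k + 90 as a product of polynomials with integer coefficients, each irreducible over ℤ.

Need a pair with product 4·90 = 360 and sum -39: that's -24 and -15.
Split the middle term: 4k**2 - 24k - 15k + 90 = 4k(k - 6) - 15(k - 6).

(4k - 15)(k - 6)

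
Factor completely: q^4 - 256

Write as (q^2)² − (16)², then factor q^2 - 16 once more.

(q + 4)·(q - 4)·(q^2 + 16)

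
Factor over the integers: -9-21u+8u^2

(8u+3)(u-3)

Need a pair with product 8·(-9) = -72 and sum -21: that's 3 and -24.
Split the middle term: 8u^2+3u - 24u-9 = u(8u+3) - 3(8u+3).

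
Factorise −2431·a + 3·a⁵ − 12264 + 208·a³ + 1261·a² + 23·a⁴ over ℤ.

Among the possible rational roots, a = 3 is a root, so (a − 3) is a factor; dividing leaves 3·a⁴ + 32·a³ + 304·a² + 2173·a + 4088.
Continuing, a = −7 is a root, giving the factor (a + 7) and quotient 3·a³ + 11·a² + 227·a + 584.
Then a = −8/3 is a root, so (3·a + 8) is a factor; dividing leaves a² + a + 73.
The quadratic a² + a + 73 has discriminant −291 < 0 and is irreducible over ℤ.

(3·a + 8)·(a + 7)·(a − 3)·(a² + a + 73)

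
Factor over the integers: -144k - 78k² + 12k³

6k(2k + 3)(k - 8)

Pull out the common factor 6k, then factor the remaining trinomial.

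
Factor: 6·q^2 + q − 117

Need a pair with product 6·(−117) = −702 and sum 1: that's 27 and −26.
Split the middle term: 6·q^2 + 27·q − 26·q − 117 = 3·q·(2·q + 9) − 13·(2·q + 9).

(2·q + 9)·(3·q − 13)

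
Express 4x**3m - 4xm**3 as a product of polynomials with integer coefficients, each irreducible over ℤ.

4mx(x - m)(x + m)

Every term has a factor of 4xm. Then x**2 - m**2 = (x)² − (m)².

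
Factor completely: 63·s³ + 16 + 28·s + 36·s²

(7·s + 4)·(9·s² + 4)

Group as (63·s³ + 28·s) + (36·s² + 16) = 7·s·(9·s² + 4) + 4·(9·s² + 4).
Both groups share the factor (9·s² + 4).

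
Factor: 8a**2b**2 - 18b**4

2b**2(2a + 3b)(2a - 3b)

Every term has a factor of 2b**2. Then 4a**2 - 9b**2 = (2a)² − (3b)².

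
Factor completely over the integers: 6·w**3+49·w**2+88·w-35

Trying the rational-root candidates, w = -5 is a root, so (w+5) divides it; the quotient is 6·w**2+19·w-7.
The remaining quadratic factors as (2·w+7)(3·w-1).

(2·w+7)·(3·w-1)·(w+5)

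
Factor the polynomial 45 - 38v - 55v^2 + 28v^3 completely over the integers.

Testing divisors of the constant over divisors of the leading coefficient, v = 5/7 is a root, so (7v - 5) is a factor; dividing leaves 4v^2 - 5v - 9.
The remaining quadratic factors as (4v - 9)(v + 1).

(4v - 9)(7v - 5)(v + 1)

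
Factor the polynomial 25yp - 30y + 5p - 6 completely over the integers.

Group as (25yp - 30y) + (5p - 6) = 5y(5p - 6) + (5p - 6).
Both groups share the factor (5p - 6).

(5p - 6)(5y + 1)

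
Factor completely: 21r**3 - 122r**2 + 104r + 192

Trying the rational-root candidates, r = 8/3 is a root, so (3r - 8) divides it; the quotient is 7r**2 - 22r - 24.
The remaining quadratic factors as (r - 4)(7r + 6).

(3r - 8)(7r + 6)(r - 4)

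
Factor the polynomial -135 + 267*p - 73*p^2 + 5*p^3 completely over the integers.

By the rational root theorem, p = 3/5 is a root, giving the factor (5*p - 3) and quotient p^2 - 14*p + 45.
The remaining quadratic factors as (p - 5)(p - 9).

(5*p - 3)*(p - 5)*(p - 9)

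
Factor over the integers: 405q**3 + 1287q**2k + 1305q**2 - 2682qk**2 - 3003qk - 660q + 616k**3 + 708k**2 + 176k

(9q - 11k - 4)(15q - 4k)(3q + 14k + 11)

Group: 3q(135q**2 - 201qk - 60q + 44k**2 + 16k) + (14k + 11)(135q**2 - 201qk - 60q + 44k**2 + 16k); both groups contain (135q**2 - 201qk - 60q + 44k**2 + 16k), so (3q + 14k + 11) is a factor with cofactor 135q**2 - 201qk - 60q + 44k**2 + 16k.
The cofactor groups again: 135q**2 - 201qk - 60q + 44k**2 + 16k = 15q(9q - 11k - 4) - 4k(9q - 11k - 4); both groups contain (9q - 11k - 4), giving (15q - 4k)(9q - 11k - 4).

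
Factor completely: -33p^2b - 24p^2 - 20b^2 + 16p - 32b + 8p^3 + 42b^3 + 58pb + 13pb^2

Group: p(8p^2 - 17pb - 24p - 21b^2 + 10b + 16) - 2b(8p^2 - 17pb - 24p - 21b^2 + 10b + 16); both groups contain (8p^2 - 17pb - 24p - 21b^2 + 10b + 16), so (p - 2b) is a factor with cofactor 8p^2 - 17pb - 24p - 21b^2 + 10b + 16.
The cofactor groups again: 8p^2 - 17pb - 24p - 21b^2 + 10b + 16 = p(8p + 7b - 8) + (-3b - 2)(8p + 7b - 8); both groups contain (8p + 7b - 8), giving (p - 3b - 2)(8p + 7b - 8).

(p - 2b)(p - 3b - 2)(8p + 7b - 8)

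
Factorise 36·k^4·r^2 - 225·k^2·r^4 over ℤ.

Factor out 9·k^2·r^2, leaving 4·k^2 - 25·r^2, which is a difference of two squares.

9·k^2·r^2·(2·k + 5·r)·(2·k - 5·r)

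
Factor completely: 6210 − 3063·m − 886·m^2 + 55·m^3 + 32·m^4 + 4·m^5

By the rational root theorem, m = −5 is a root, so (m + 5) is a factor; dividing leaves 4·m^4 + 12·m^3 − 5·m^2 − 861·m + 1242.
Next, m = 9/2 is a root, so (2·m − 9) divides it; the quotient is 2·m^3 + 15·m^2 + 65·m − 138.
Then m = 3/2 is a root, so (2·m − 3) is a factor; dividing leaves m^2 + 9·m + 46.
The quadratic m^2 + 9·m + 46 has discriminant −103 < 0 and is irreducible over ℤ.

(2·m − 3)·(2·m − 9)·(m + 5)·(m^2 + 9·m + 46)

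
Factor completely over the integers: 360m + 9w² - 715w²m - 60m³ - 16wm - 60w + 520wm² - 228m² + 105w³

(15w - 10m + 12)(w - 6m)(7w - m - 5)

Group: 7w(15w² - 100wm + 12w + 60m² - 72m) + (-m - 5)(15w² - 100wm + 12w + 60m² - 72m); both groups contain (15w² - 100wm + 12w + 60m² - 72m), so (7w - m - 5) is a factor with cofactor 15w² - 100wm + 12w + 60m² - 72m.
The cofactor groups again: 15w² - 100wm + 12w + 60m² - 72m = 15w(w - 6m) + (-10m + 12)(w - 6m); both groups contain (w - 6m), giving (15w - 10m + 12)(w - 6m).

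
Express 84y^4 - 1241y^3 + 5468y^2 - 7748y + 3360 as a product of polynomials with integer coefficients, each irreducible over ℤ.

Testing divisors of the constant over divisors of the leading coefficient, y = 6/7 is a root, so (7y - 6) is a factor; dividing leaves 12y^3 - 167y^2 + 638y - 560.
Continuing, y = 8 is a root, giving the factor (y - 8) and quotient 12y^2 - 71y + 70.
The remaining quadratic factors as (4y - 5)(3y - 14).

(3y - 14)(4y - 5)(7y - 6)(y - 8)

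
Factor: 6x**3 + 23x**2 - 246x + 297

(2x - 3)(3x - 11)(x + 9)

Among the possible rational roots, x = 11/3 is a root, giving the factor (3x - 11) and quotient 2x**2 + 15x - 27.
The remaining quadratic factors as (2x - 3)(x + 9).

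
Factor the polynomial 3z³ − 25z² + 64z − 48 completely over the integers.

(3z − 4)(z − 3)(z − 4)

Testing divisors of the constant over divisors of the leading coefficient, z = 3 is a root, so (z − 3) is a factor; dividing leaves 3z² − 16z + 16.
The remaining quadratic factors as (3z − 4)(z − 4).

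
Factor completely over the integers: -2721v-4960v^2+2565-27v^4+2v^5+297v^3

(2v-1)(v+1)(v-15)(v^2+v+171)

Trying the rational-root candidates, v = 15 is a root, so (v-15) is a factor; dividing leaves 2v^4+3v^3+342v^2+170v-171.
Next, v = 1/2 is a root, so (2v-1) divides it; the quotient is v^3+2v^2+172v+171.
Then v = -1 is a root, so (v+1) divides it; the quotient is v^2+v+171.
The quadratic v^2+v+171 has discriminant -683 < 0 and is irreducible over ℤ.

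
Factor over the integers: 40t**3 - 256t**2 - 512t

Pull out the common factor 8t, then factor the remaining trinomial.

8t(5t + 8)(t - 8)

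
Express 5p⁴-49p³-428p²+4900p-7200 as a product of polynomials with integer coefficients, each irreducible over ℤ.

(5p-9)(p+10)(p-10)(p-8)

By the rational root theorem, p = 8 is a root, so (p-8) is a factor; dividing leaves 5p³-9p²-500p+900.
Next, p = 10 is a root, so (p-10) divides it; the quotient is 5p²+41p-90.
The remaining quadratic factors as (p+10)(5p-9).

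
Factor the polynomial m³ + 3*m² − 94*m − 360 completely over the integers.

Among the possible rational roots, m = −4 is a root, so (m + 4) is a factor; dividing leaves m² − m − 90.
The remaining quadratic factors as (m − 10)(m + 9).

(m + 4)*(m + 9)*(m − 10)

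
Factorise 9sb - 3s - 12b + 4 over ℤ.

Group as (9sb - 3s) + (-12b + 4) = 3s(3b - 1) - 4(3b - 1).
Both groups share the factor (3b - 1).

(3b - 1)(3s - 4)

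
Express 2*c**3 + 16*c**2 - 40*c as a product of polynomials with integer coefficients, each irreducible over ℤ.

2*c*(c + 10)*(c - 2)

Pull out the common factor 2*c, then factor the remaining trinomial.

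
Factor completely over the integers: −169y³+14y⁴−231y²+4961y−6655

Trying the rational-root candidates, y = 11/7 is a root, so (7y−11) divides it; the quotient is 2y³−21y²−66y+605.
Then y = −11/2 is a root, so (2y+11) is a factor; dividing leaves y²−16y+55.
The remaining quadratic factors as (y−5)(y−11).

(2y+11)(7y−11)(y−11)(y−5)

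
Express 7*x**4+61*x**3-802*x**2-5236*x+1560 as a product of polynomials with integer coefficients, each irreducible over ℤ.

Among the possible rational roots, x = 10 is a root, giving the factor (x-10) and quotient 7*x**3+131*x**2+508*x-156.
Continuing, x = -6 is a root, so (x+6) divides it; the quotient is 7*x**2+89*x-26.
The remaining quadratic factors as (7*x-2)(x+13).

(7*x-2)*(x+13)*(x+6)*(x-10)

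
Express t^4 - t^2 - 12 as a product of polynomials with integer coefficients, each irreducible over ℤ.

(t + 2)(t - 2)(t^2 + 3)

Substitute u = t^2 to get a quadratic in u, then factor.
t^2 - 4 is a difference of squares.
t^2 + 3 is irreducible over ℤ (always positive, so no real roots).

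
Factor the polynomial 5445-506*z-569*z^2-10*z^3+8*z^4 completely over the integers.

Testing divisors of the constant over divisors of the leading coefficient, z = 9 is a root, so (z-9) is a factor; dividing leaves 8*z^3+62*z^2-11*z-605.
Continuing, z = -11/2 is a root, giving the factor (2*z+11) and quotient 4*z^2+9*z-55.
The remaining quadratic factors as (z+5)(4*z-11).

(2*z+11)*(4*z-11)*(z+5)*(z-9)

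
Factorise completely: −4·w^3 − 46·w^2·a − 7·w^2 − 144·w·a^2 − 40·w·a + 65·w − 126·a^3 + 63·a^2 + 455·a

−(w + 3·a + 5)·(4·w + 6·a − 13)·(w + 7·a)

Group: w·(−4·w^2 − 34·w·a + 13·w − 42·a^2 + 91·a) + (3·a + 5)·(−4·w^2 − 34·w·a + 13·w − 42·a^2 + 91·a); both groups contain (−4·w^2 − 34·w·a + 13·w − 42·a^2 + 91·a), so (w + 3·a + 5) is a factor with cofactor −4·w^2 − 34·w·a + 13·w − 42·a^2 + 91·a.
The cofactor groups again: −4·w^2 − 34·w·a + 13·w − 42·a^2 + 91·a = −w·(4·w + 6·a − 13) − 7·a·(4·w + 6·a − 13); both groups contain (4·w + 6·a − 13), giving −(w + 7·a)·(4·w + 6·a − 13).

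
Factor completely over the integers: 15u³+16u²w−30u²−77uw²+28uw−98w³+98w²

(3u−7w)(5u+7w)(u+2w−2)

Group: 3u(5u²+17uw−10u+14w²−14w) − 7w(5u²+17uw−10u+14w²−14w); both groups contain (5u²+17uw−10u+14w²−14w), so (3u−7w) is a factor with cofactor 5u²+17uw−10u+14w²−14w.
The cofactor groups again: 5u²+17uw−10u+14w²−14w = 5u(u+2w−2) + 7w(u+2w−2); both groups contain (u+2w−2), giving (5u+7w)(u+2w−2).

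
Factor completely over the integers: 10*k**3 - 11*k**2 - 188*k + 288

By the rational root theorem, k = 8/5 is a root, giving the factor (5*k - 8) and quotient 2*k**2 + k - 36.
The remaining quadratic factors as (k - 4)(2*k + 9).

(2*k + 9)*(5*k - 8)*(k - 4)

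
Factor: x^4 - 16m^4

Write as (x^2)² − (4m^2)², then factor x^2 - 4m^2 once more.

(x - 2m)(x + 2m)(x^2 + 4m^2)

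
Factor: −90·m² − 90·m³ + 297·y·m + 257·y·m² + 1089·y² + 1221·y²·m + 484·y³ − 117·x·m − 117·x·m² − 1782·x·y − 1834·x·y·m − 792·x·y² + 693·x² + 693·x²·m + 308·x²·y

Group: 11·x·(28·x·y + 63·x·m + 63·x − 44·y² − 91·y·m − 99·y + 18·m² + 18·m) + (−11·y − 5·m)·(28·x·y + 63·x·m + 63·x − 44·y² − 91·y·m − 99·y + 18·m² + 18·m); both groups contain (28·x·y + 63·x·m + 63·x − 44·y² − 91·y·m − 99·y + 18·m² + 18·m), so (11·x − 11·y − 5·m) is a factor with cofactor 28·x·y + 63·x·m + 63·x − 44·y² − 91·y·m − 99·y + 18·m² + 18·m.
The cofactor groups again: 28·x·y + 63·x·m + 63·x − 44·y² − 91·y·m − 99·y + 18·m² + 18·m = 7·x·(4·y + 9·m + 9) + (−11·y + 2·m)·(4·y + 9·m + 9); both groups contain (4·y + 9·m + 9), giving (7·x − 11·y + 2·m)·(4·y + 9·m + 9).

(11·x − 11·y − 5·m)·(7·x − 11·y + 2·m)·(4·y + 9·m + 9)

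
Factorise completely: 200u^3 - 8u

Every term has a factor of 8u. Then 25u^2 - 1 = (5u)² − (1)².

8u(5u + 1)(5u - 1)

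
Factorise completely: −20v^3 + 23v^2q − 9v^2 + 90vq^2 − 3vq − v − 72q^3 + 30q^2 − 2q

−(5v − 12q + 1)(4v − 3q + 1)(v + 2q)

Group: 5v(−4v^2 − 5vq − v + 6q^2 − 2q) + (−12q + 1)(−4v^2 − 5vq − v + 6q^2 − 2q); both groups contain (−4v^2 − 5vq − v + 6q^2 − 2q), so (5v − 12q + 1) is a factor with cofactor −4v^2 − 5vq − v + 6q^2 − 2q.
The cofactor groups again: −4v^2 − 5vq − v + 6q^2 − 2q = −v(4v − 3q + 1) − 2q(4v − 3q + 1); both groups contain (4v − 3q + 1), giving −(v + 2q)(4v − 3q + 1).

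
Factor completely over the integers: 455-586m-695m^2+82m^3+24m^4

By the rational root theorem, m = -7 is a root, so (m+7) is a factor; dividing leaves 24m^3-86m^2-93m+65.
Next, m = -5/4 is a root, giving the factor (4m+5) and quotient 6m^2-29m+13.
The remaining quadratic factors as (2m-1)(3m-13).

(2m-1)(3m-13)(4m+5)(m+7)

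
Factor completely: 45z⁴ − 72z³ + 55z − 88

Group as (45z⁴ + 55z) + (−72z³ − 88) = 5z(9z³ + 11) − 8(9z³ + 11).
Both groups share the factor (9z³ + 11).

(5z − 8)(9z³ + 11)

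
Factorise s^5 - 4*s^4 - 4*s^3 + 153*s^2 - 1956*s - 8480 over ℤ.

(s + 4)*(s + 5)*(s - 8)*(s^2 - 5*s + 53)

Among the possible rational roots, s = 8 is a root, giving the factor (s - 8) and quotient s^4 + 4*s^3 + 28*s^2 + 377*s + 1060.
Next, s = -5 is a root, so (s + 5) is a factor; dividing leaves s^3 - s^2 + 33*s + 212.
Continuing, s = -4 is a root, giving the factor (s + 4) and quotient s^2 - 5*s + 53.
The quadratic s^2 - 5*s + 53 has discriminant -187 < 0 and is irreducible over ℤ.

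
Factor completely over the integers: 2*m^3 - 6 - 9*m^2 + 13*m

Trying the rational-root candidates, m = 3/2 is a root, giving the factor (2*m - 3) and quotient m^2 - 3*m + 2.
The remaining quadratic factors as (m - 2)(m - 1).

(2*m - 3)*(m - 1)*(m - 2)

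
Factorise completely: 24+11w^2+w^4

(w^2+3)(w^2+8)

Substitute u = w^2 to get a quadratic in u, then factor.
w^2+8 is irreducible over ℤ (always positive, so no real roots).
w^2+3 is irreducible over ℤ (always positive, so no real roots).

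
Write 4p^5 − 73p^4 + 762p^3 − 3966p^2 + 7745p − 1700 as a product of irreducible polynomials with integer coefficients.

Among the possible rational roots, p = 4 is a root, so (p − 4) divides it; the quotient is 4p^4 − 57p^3 + 534p^2 − 1830p + 425.
Continuing, p = 1/4 is a root, giving the factor (4p − 1) and quotient p^3 − 14p^2 + 130p − 425.
Continuing, p = 5 is a root, so (p − 5) divides it; the quotient is p^2 − 9p + 85.
The quadratic p^2 − 9p + 85 has discriminant −259 < 0 and is irreducible over ℤ.

(4p − 1)(p − 4)(p − 5)(p^2 − 9p + 85)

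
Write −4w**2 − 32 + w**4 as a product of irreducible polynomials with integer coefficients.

(w**2 + 4)(w**2 − 8)

Substitute u = w**2 to get a quadratic in u, then factor.
w**2 − 8 is irreducible over ℤ (8 is not a perfect square).
w**2 + 4 is irreducible over ℤ (sum of squares).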